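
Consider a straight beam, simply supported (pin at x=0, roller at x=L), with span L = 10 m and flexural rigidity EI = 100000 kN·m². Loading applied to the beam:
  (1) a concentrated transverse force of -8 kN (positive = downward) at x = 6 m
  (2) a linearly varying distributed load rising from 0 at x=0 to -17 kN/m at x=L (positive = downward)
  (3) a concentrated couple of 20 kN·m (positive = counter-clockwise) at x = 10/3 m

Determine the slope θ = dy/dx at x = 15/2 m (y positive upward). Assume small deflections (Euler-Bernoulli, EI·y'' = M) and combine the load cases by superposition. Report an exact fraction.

θ(15/2) = -1130383/384000000 rad

Load 1 — point force P=-8 kN at a=6 m (b=L-a=4):
  θ_1 = -Pa(2L²-6Lx+3x²+a²)/(6LEI)  [x>a] = -(-8)·6·(2·10²-6·10·(15/2)+3·(15/2)²+6²)/(6·10·100000) = -181/500000 rad
Load 2 — triangular load w₀=-17 kN/m (0→w₀ over full span):
  θ_2 = -w₀(7L⁴-30L²x²+15x⁴)/(360LEI) = -(-17)·(7·10⁴-30·10²·(15/2)²+15·(15/2)⁴)/(360·10·100000) = -22321/9216000 rad
Load 3 — applied couple M₀=20 kN·m at a=10/3 m (b=L-a=20/3):
  θ_3 = (M₀x²/(2L)-M₀(x-a)+C₁)/EI  [x>a] with C₁=M₀(3b²-L²)/(6L)=100/9 = (20·(15/2)²/(2·10)-20·((15/2)-(10/3))+(100/9))/100000 = -23/144000 rad
Superposition: θ = Σ θ_i = -1130383/384000000 rad ≈ -0.002944 rad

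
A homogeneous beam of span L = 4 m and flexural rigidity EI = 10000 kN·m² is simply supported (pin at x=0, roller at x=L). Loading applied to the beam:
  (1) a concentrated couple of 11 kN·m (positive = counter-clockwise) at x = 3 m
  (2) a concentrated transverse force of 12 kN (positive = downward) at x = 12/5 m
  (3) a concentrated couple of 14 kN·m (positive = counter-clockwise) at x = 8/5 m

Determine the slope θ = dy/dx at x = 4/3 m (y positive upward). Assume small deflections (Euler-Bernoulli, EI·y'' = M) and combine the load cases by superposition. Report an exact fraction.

θ(4/3) = -55273/90000000 rad

Load 1 — applied couple M₀=11 kN·m at a=3 m (b=L-a=1):
  θ_1 = (M₀x²/(2L)+C₁)/EI  [x≤a] with C₁=M₀(3b²-L²)/(6L)=-143/24 = (11·(4/3)²/(2·4)+(-143/24))/10000 = -253/720000 rad
Load 2 — point force P=12 kN at a=12/5 m (b=L-a=8/5):
  θ_2 = -Pb(L²-b²-3x²)/(6LEI)  [x≤a] = -12·(8/5)·(4²-(8/5)²-3·(4/3)²)/(6·4·10000) = -152/234375 rad
Load 3 — applied couple M₀=14 kN·m at a=8/5 m (b=L-a=12/5):
  θ_3 = (M₀x²/(2L)+C₁)/EI  [x≤a] with C₁=M₀(3b²-L²)/(6L)=56/75 = (14·(4/3)²/(2·4)+(56/75))/10000 = 217/562500 rad
Superposition: θ = Σ θ_i = -55273/90000000 rad ≈ -0.000614 rad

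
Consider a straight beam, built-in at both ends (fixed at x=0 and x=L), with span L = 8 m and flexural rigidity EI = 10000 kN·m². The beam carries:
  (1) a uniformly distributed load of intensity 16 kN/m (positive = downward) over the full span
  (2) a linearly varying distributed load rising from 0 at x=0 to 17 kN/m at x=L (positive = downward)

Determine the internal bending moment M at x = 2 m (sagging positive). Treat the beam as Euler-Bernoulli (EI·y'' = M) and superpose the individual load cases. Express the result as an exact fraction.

Load 1 — uniform load w=16 kN/m over full span:
  M_1 = wLx/2 - wL²/12 - wx²/2 = 16·8·2/2 - 16·8²/12 - 16·2²/2 = 32/3 kN·m
Load 2 — triangular load w₀=17 kN/m (0→w₀ over full span):
  M_2 = 3w₀Lx/20 - w₀L²/30 - w₀x³/(6L) = 3·17·8·2/20 - 17·8²/30 - 17·2³/(6·8) = 17/10 kN·m
Superposition: M = Σ M_i = 371/30 kN·m ≈ 12.366667 kN·m

M(2) = 371/30 kN·m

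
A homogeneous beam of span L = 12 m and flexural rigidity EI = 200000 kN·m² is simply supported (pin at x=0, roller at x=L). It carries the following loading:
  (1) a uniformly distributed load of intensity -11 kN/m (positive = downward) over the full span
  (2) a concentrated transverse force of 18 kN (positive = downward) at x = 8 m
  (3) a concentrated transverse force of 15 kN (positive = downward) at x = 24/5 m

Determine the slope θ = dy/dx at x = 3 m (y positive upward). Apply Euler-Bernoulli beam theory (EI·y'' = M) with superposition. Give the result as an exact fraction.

θ(3) = 2161/1250000 rad

Load 1 — uniform load w=-11 kN/m over full span:
  θ_1 = -w(L³-6Lx²+4x³)/(24EI) = -(-11)·(12³-6·12·3²+4·3³)/(24·200000) = 1089/400000 rad
Load 2 — point force P=18 kN at a=8 m (b=L-a=4):
  θ_2 = -Pb(L²-b²-3x²)/(6LEI)  [x≤a] = -18·4·(12²-4²-3·3²)/(6·12·200000) = -101/200000 rad
Load 3 — point force P=15 kN at a=24/5 m (b=L-a=36/5):
  θ_3 = -Pb(L²-b²-3x²)/(6LEI)  [x≤a] = -15·(36/5)·(12²-(36/5)²-3·3²)/(6·12·200000) = -4887/10000000 rad
Superposition: θ = Σ θ_i = 2161/1250000 rad ≈ 0.001729 rad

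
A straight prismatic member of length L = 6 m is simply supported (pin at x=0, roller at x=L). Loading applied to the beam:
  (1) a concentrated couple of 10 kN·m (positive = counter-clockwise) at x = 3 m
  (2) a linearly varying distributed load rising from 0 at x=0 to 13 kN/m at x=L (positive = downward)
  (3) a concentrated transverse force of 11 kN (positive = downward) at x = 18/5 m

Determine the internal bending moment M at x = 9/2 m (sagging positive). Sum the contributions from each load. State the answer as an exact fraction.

M(9/2) = 5279/160 kN·m

Load 1 — applied couple M₀=10 kN·m at a=3 m (b=L-a=3):
  M_1 = M₀x/L - M₀  [x>a] = 10·(9/2)/6 - 10 = -5/2 kN·m
Load 2 — triangular load w₀=13 kN/m (0→w₀ over full span):
  M_2 = w₀Lx/6 - w₀x³/(6L) = 13·6·(9/2)/6 - 13·(9/2)³/(6·6) = 819/32 kN·m
Load 3 — point force P=11 kN at a=18/5 m (b=L-a=12/5):
  M_3 = Pa(L-x)/L  [x>a] = 11·(18/5)·(6-(9/2))/6 = 99/10 kN·m
Superposition: M = Σ M_i = 5279/160 kN·m ≈ 32.993750 kN·m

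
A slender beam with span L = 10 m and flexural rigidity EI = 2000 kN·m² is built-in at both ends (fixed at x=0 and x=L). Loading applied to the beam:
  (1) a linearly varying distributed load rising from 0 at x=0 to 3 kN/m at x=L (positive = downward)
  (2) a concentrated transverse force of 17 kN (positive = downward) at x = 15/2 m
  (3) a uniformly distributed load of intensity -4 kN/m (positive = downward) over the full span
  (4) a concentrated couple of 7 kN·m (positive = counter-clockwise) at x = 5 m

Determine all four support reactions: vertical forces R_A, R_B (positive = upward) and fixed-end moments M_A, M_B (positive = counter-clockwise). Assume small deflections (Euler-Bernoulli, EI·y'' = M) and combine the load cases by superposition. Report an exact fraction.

Load 1 — triangular load w₀=3 kN/m (0→w₀ over full span):
  R_A = 3w₀L/20 = 3·3·10/20 = 9/2 kN
  M_A = w₀L²/30 = 3·10²/30 = 10 kN·m
  R_B = 7w₀L/20 = 7·3·10/20 = 21/2 kN
  M_B = -w₀L²/20 = -3·10²/20 = -15 kN·m
Load 2 — point force P=17 kN at a=15/2 m (b=L-a=5/2):
  R_A = Pb²(3a+b)/L³ = 17·(5/2)²·(3·(15/2)+(5/2))/10³ = 85/32 kN
  M_A = Pab²/L² = 17·(15/2)·(5/2)²/10² = 255/32 kN·m
  R_B = Pa²(a+3b)/L³ = 17·(15/2)²·((15/2)+3·(5/2))/10³ = 459/32 kN
  M_B = -Pa²b/L² = -17·(15/2)²·(5/2)/10² = -765/32 kN·m
Load 3 — uniform load w=-4 kN/m over full span:
  R_A = wL/2 = (-4)·10/2 = -20 kN
  M_A = wL²/12 = (-4)·10²/12 = -100/3 kN·m
  R_B = wL/2 = (-4)·10/2 = -20 kN
  M_B = -wL²/12 = -(-4)·10²/12 = 100/3 kN·m
Load 4 — applied couple M₀=7 kN·m at a=5 m (b=L-a=5):
  R_A = 6M₀ab/L³ = 6·7·5·5/10³ = 21/20 kN
  M_A = M₀b(2a-b)/L² = 7·5·(2·5-5)/10² = 7/4 kN·m
  R_B = -6M₀ab/L³ = -6·7·5·5/10³ = -21/20 kN
  M_B = M₀a(2b-a)/L² = 7·5·(2·5-5)/10² = 7/4 kN·m
Superposition: R_A = -1887/160 kN, M_A = -1307/96 kN·m, R_B = 607/160 kN, M_B = -367/96 kN·m

R_A = -1887/160 kN, M_A = -1307/96 kN·m, R_B = 607/160 kN, M_B = -367/96 kN·m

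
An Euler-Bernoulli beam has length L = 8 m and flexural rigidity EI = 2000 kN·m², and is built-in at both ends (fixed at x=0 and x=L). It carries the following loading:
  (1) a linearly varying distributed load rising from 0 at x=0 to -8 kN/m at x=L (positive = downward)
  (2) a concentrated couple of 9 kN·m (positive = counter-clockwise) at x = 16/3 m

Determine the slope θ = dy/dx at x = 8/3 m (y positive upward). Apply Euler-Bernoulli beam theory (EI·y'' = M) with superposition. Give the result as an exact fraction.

Load 1 — triangular load w₀=-8 kN/m (0→w₀ over full span):
  θ_1 = -w₀(2x(L-x)(L-2x)(x+2L)+x²(L-x)²)/(120LEI) = -(-8)·(2·(8/3)·(8-(8/3))·(8-2·(8/3))·((8/3)+2·8)+(8/3)²·(8-(8/3))²)/(120·8·2000) = 1024/151875 rad
Load 2 — applied couple M₀=9 kN·m at a=16/3 m (b=L-a=8/3):
  θ_2 = (R_Ax²/2 - M_Ax)/EI  [x≤a] with R_A=3/2, M_A=3 = ((3/2)·(8/3)²/2 - 3·(8/3))/2000 = -1/750 rad
Superposition: θ = Σ θ_i = 1643/303750 rad ≈ 0.005409 rad

θ(8/3) = 1643/303750 rad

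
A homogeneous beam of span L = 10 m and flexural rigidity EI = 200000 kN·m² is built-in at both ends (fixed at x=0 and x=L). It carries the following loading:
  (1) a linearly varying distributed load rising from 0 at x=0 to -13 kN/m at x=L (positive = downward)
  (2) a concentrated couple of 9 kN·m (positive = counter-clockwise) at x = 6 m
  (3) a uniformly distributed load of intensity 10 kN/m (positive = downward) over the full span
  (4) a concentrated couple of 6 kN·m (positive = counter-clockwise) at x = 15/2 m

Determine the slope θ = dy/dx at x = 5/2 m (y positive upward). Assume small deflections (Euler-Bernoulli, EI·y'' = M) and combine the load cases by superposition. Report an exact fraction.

θ(5/2) = -43957/256000000 rad

Load 1 — triangular load w₀=-13 kN/m (0→w₀ over full span):
  θ_1 = -w₀(2x(L-x)(L-2x)(x+2L)+x²(L-x)²)/(120LEI) = -(-13)·(2·(5/2)·(10-(5/2))·(10-2·(5/2))·((5/2)+2·10)+(5/2)²·(10-(5/2))²)/(120·10·200000) = 507/2048000 rad
Load 2 — applied couple M₀=9 kN·m at a=6 m (b=L-a=4):
  θ_2 = (R_Ax²/2 - M_Ax)/EI  [x≤a] with R_A=162/125, M_A=72/25 = ((162/125)·(5/2)²/2 - (72/25)·(5/2))/200000 = -63/4000000 rad
Load 3 — uniform load w=10 kN/m over full span:
  θ_3 = -wx(L-x)(L-2x)/(12EI) = -10·(5/2)·(10-(5/2))·(10-2·(5/2))/(12·200000) = -1/2560 rad
Load 4 — applied couple M₀=6 kN·m at a=15/2 m (b=L-a=5/2):
  θ_4 = (R_Ax²/2 - M_Ax)/EI  [x≤a] with R_A=27/40, M_A=15/8 = ((27/40)·(5/2)²/2 - (15/8)·(5/2))/200000 = -33/2560000 rad
Superposition: θ = Σ θ_i = -43957/256000000 rad ≈ -0.000172 rad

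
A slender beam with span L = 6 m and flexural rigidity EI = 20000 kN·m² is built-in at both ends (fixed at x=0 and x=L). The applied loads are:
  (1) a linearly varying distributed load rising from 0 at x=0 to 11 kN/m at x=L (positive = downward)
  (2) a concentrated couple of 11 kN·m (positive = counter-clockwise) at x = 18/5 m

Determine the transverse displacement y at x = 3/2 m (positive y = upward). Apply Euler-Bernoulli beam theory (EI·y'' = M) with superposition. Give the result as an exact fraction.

Load 1 — triangular load w₀=11 kN/m (0→w₀ over full span):
  y_1 = -w₀x²(L-x)²(x+2L)/(120LEI) = -11·(3/2)²·(6-(3/2))²·((3/2)+2·6)/(120·6·20000) = -24057/51200000 m
Load 2 — applied couple M₀=11 kN·m at a=18/5 m (b=L-a=12/5):
  y_2 = (R_Ax³/6 - M_Ax²/2)/EI  [x≤a] with R_A=66/25, M_A=88/25 = ((66/25)·(3/2)³/6 - (88/25)·(3/2)²/2)/20000 = -99/800000 m
Superposition: y = Σ y_i = -30393/51200000 m ≈ -0.000594 m

y(3/2) = -30393/51200000 m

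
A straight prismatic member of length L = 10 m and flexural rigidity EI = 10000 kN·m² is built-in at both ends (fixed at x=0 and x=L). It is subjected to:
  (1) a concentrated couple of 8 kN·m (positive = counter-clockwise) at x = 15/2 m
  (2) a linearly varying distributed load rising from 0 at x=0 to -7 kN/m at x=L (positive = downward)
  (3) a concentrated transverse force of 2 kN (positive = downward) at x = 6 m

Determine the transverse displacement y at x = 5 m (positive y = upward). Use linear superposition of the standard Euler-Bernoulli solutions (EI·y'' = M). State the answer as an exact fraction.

Load 1 — applied couple M₀=8 kN·m at a=15/2 m (b=L-a=5/2):
  y_1 = (R_Ax³/6 - M_Ax²/2)/EI  [x≤a] with R_A=9/10, M_A=5/2 = ((9/10)·5³/6 - (5/2)·5²/2)/10000 = -1/800 m
Load 2 — triangular load w₀=-7 kN/m (0→w₀ over full span):
  y_2 = -w₀x²(L-x)²(x+2L)/(120LEI) = -(-7)·5²·(10-5)²·(5+2·10)/(120·10·10000) = 7/768 m
Load 3 — point force P=2 kN at a=6 m (b=L-a=4):
  y_3 = -Pb²x²(3aL-(3a+b)x)/(6L³EI)  [x≤a] = -2·4²·5²·(3·6·10-(3·6+4)·5)/(6·10³·10000) = -7/7500 m
Superposition: y = Σ y_i = 1109/160000 m ≈ 0.006931 m

y(5) = 1109/160000 m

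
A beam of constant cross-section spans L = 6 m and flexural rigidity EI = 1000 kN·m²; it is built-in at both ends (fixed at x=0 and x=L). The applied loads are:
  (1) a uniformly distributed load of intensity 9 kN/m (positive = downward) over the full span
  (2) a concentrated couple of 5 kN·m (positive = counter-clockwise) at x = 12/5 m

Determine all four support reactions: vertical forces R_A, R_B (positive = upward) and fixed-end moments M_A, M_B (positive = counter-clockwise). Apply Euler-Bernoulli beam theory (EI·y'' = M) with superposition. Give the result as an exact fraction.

R_A = 141/5 kN, M_A = 138/5 kN·m, R_B = 129/5 kN, M_B = -127/5 kN·m

Load 1 — uniform load w=9 kN/m over full span:
  R_A = wL/2 = 9·6/2 = 27 kN
  M_A = wL²/12 = 9·6²/12 = 27 kN·m
  R_B = wL/2 = 9·6/2 = 27 kN
  M_B = -wL²/12 = -9·6²/12 = -27 kN·m
Load 2 — applied couple M₀=5 kN·m at a=12/5 m (b=L-a=18/5):
  R_A = 6M₀ab/L³ = 6·5·(12/5)·(18/5)/6³ = 6/5 kN
  M_A = M₀b(2a-b)/L² = 5·(18/5)·(2·(12/5)-(18/5))/6² = 3/5 kN·m
  R_B = -6M₀ab/L³ = -6·5·(12/5)·(18/5)/6³ = -6/5 kN
  M_B = M₀a(2b-a)/L² = 5·(12/5)·(2·(18/5)-(12/5))/6² = 8/5 kN·m
Superposition: R_A = 141/5 kN, M_A = 138/5 kN·m, R_B = 129/5 kN, M_B = -127/5 kN·m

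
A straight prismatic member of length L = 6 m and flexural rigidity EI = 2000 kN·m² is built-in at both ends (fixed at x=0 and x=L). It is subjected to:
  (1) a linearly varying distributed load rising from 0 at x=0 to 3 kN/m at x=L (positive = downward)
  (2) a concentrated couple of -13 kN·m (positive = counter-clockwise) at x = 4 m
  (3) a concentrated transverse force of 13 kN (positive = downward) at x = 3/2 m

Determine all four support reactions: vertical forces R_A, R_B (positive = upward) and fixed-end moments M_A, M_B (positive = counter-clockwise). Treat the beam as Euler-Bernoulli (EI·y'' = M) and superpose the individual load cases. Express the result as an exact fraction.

Load 1 — triangular load w₀=3 kN/m (0→w₀ over full span):
  R_A = 3w₀L/20 = 3·3·6/20 = 27/10 kN
  M_A = w₀L²/30 = 3·6²/30 = 18/5 kN·m
  R_B = 7w₀L/20 = 7·3·6/20 = 63/10 kN
  M_B = -w₀L²/20 = -3·6²/20 = -27/5 kN·m
Load 2 — applied couple M₀=-13 kN·m at a=4 m (b=L-a=2):
  R_A = 6M₀ab/L³ = 6·(-13)·4·2/6³ = -26/9 kN
  M_A = M₀b(2a-b)/L² = (-13)·2·(2·4-2)/6² = -13/3 kN·m
  R_B = -6M₀ab/L³ = -6·(-13)·4·2/6³ = 26/9 kN
  M_B = M₀a(2b-a)/L² = (-13)·4·(2·2-4)/6² = 0 kN·m
Load 3 — point force P=13 kN at a=3/2 m (b=L-a=9/2):
  R_A = Pb²(3a+b)/L³ = 13·(9/2)²·(3·(3/2)+(9/2))/6³ = 351/32 kN
  M_A = Pab²/L² = 13·(3/2)·(9/2)²/6² = 351/32 kN·m
  R_B = Pa²(a+3b)/L³ = 13·(3/2)²·((3/2)+3·(9/2))/6³ = 65/32 kN
  M_B = -Pa²b/L² = -13·(3/2)²·(9/2)/6² = -117/32 kN·m
Superposition: R_A = 15523/1440 kN, M_A = 4913/480 kN·m, R_B = 16157/1440 kN, M_B = -1449/160 kN·m

R_A = 15523/1440 kN, M_A = 4913/480 kN·m, R_B = 16157/1440 kN, M_B = -1449/160 kN·m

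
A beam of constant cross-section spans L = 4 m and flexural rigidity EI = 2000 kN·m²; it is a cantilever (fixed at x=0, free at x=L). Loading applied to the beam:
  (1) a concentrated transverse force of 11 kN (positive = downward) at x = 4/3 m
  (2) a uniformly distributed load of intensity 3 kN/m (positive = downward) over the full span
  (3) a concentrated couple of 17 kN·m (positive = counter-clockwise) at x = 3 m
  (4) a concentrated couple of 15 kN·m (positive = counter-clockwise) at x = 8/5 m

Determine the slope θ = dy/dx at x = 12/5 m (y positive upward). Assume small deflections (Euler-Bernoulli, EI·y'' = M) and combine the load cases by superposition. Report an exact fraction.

θ(12/5) = 7051/562500 rad

Load 1 — point force P=11 kN at a=4/3 m (b=L-a=8/3):
  θ_1 = -Pa²/(2EI)  [x>a] = -11·(4/3)²/(2·2000) = -11/2250 rad
Load 2 — uniform load w=3 kN/m over full span:
  θ_2 = -wx(x²-3Lx+3L²)/(6EI) = -3·(12/5)·((12/5)²-3·4·(12/5)+3·4²)/(6·2000) = -234/15625 rad
Load 3 — applied couple M₀=17 kN·m at a=3 m (b=L-a=1):
  θ_3 = M₀x/EI  [x≤a] = 17·(12/5)/2000 = 51/2500 rad
Load 4 — applied couple M₀=15 kN·m at a=8/5 m (b=L-a=12/5):
  θ_4 = M₀a/EI  [x>a] = 15·(8/5)/2000 = 3/250 rad
Superposition: θ = Σ θ_i = 7051/562500 rad ≈ 0.012535 rad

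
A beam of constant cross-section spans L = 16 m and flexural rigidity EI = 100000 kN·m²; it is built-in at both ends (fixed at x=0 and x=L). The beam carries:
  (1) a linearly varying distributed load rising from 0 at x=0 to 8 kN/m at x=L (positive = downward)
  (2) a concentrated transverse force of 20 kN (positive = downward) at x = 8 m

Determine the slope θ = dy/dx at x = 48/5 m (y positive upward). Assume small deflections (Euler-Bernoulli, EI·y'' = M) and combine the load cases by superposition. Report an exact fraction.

θ(48/5) = 2024/1953125 rad

Load 1 — triangular load w₀=8 kN/m (0→w₀ over full span):
  θ_1 = -w₀(2x(L-x)(L-2x)(x+2L)+x²(L-x)²)/(120LEI) = -8·(2·(48/5)·(16-(48/5))·(16-2·(48/5))·((48/5)+2·16)+(48/5)²·(16-(48/5))²)/(120·16·100000) = 1024/1953125 rad
Load 2 — point force P=20 kN at a=8 m (b=L-a=8):
  θ_2 = Pa²(L-x)(2bL-(3b+a)(L-x))/(2L³EI)  [x>a] = 20·8²·(16-(48/5))·(2·8·16-(3·8+8)·(16-(48/5)))/(2·16³·100000) = 8/15625 rad
Superposition: θ = Σ θ_i = 2024/1953125 rad ≈ 0.001036 rad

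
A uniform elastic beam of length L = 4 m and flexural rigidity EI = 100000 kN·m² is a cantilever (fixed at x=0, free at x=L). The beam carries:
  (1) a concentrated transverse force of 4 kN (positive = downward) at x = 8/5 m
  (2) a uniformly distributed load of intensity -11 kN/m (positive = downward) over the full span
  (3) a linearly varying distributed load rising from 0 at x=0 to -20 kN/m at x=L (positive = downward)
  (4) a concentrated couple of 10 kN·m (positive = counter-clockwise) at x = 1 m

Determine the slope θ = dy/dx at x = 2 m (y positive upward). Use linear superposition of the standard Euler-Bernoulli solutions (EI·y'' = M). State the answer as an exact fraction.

θ(2) = 4579/1875000 rad

Load 1 — point force P=4 kN at a=8/5 m (b=L-a=12/5):
  θ_1 = -Pa²/(2EI)  [x>a] = -4·(8/5)²/(2·100000) = -4/78125 rad
Load 2 — uniform load w=-11 kN/m over full span:
  θ_2 = -wx(x²-3Lx+3L²)/(6EI) = -(-11)·2·(2²-3·4·2+3·4²)/(6·100000) = 77/75000 rad
Load 3 — triangular load w₀=-20 kN/m (0→w₀ over full span):
  θ_3 = (w₀Lx²/4-w₀L²x/3-w₀x⁴/(24L))/EI = ((-20)·4·2²/4-(-20)·4²·2/3-(-20)·2⁴/(24·4))/100000 = 41/30000 rad
Load 4 — applied couple M₀=10 kN·m at a=1 m (b=L-a=3):
  θ_4 = M₀a/EI  [x>a] = 10·1/100000 = 1/10000 rad
Superposition: θ = Σ θ_i = 4579/1875000 rad ≈ 0.002442 rad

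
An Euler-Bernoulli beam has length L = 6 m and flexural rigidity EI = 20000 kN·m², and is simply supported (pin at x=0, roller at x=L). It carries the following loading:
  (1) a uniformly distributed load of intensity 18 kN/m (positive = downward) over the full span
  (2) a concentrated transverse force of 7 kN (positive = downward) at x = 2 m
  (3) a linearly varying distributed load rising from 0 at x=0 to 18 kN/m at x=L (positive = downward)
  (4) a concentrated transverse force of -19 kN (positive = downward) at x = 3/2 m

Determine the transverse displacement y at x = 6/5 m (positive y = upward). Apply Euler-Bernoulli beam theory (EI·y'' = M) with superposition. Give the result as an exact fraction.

y(6/5) = -181905431/15000000000 m

Load 1 — uniform load w=18 kN/m over full span:
  y_1 = -wx(L³-2Lx²+x³)/(24EI) = -18·(6/5)·(6³-2·6·(6/5)²+(6/5)³)/(24·20000) = -7047/781250 m
Load 2 — point force P=7 kN at a=2 m (b=L-a=4):
  y_2 = -Pbx(L²-b²-x²)/(6LEI)  [x≤a] = -7·4·(6/5)·(6²-4²-(6/5)²)/(6·6·20000) = -203/234375 m
Load 3 — triangular load w₀=18 kN/m (0→w₀ over full span):
  y_3 = -w₀x(7L⁴-10L²x²+3x⁴)/(360LEI) = -18·(6/5)·(7·6⁴-10·6²·(6/5)²+3·(6/5)⁴)/(360·6·20000) = -41796/9765625 m
Load 4 — point force P=-19 kN at a=3/2 m (b=L-a=9/2):
  y_4 = -Pbx(L²-b²-x²)/(6LEI)  [x≤a] = -(-19)·(9/2)·(6/5)·(6²-(9/2)²-(6/5)²)/(6·6·20000) = 81567/40000000 m
Superposition: y = Σ y_i = -181905431/15000000000 m ≈ -0.012127 m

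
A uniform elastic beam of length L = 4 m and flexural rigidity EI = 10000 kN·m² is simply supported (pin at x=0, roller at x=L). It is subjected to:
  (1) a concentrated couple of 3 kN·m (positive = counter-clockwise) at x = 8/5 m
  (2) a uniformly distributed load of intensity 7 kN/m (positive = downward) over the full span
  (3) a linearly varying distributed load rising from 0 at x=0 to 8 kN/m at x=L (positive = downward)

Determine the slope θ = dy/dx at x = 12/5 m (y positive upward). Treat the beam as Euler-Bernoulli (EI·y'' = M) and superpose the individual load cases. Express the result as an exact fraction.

Load 1 — applied couple M₀=3 kN·m at a=8/5 m (b=L-a=12/5):
  θ_1 = (M₀x²/(2L)-M₀(x-a)+C₁)/EI  [x>a] with C₁=M₀(3b²-L²)/(6L)=4/25 = (3·(12/5)²/(2·4)-3·((12/5)-(8/5))+(4/25))/10000 = -1/125000 rad
Load 2 — uniform load w=7 kN/m over full span:
  θ_2 = -w(L³-6Lx²+4x³)/(24EI) = -7·(4³-6·4·(12/5)²+4·(12/5)³)/(24·10000) = 259/468750 rad
Load 3 — triangular load w₀=8 kN/m (0→w₀ over full span):
  θ_3 = -w₀(7L⁴-30L²x²+15x⁴)/(360LEI) = -8·(7·4⁴-30·4²·(12/5)²+15·(12/5)⁴)/(360·4·10000) = 928/3515625 rad
Superposition: θ = Σ θ_i = 22739/28125000 rad ≈ 0.000808 rad

θ(12/5) = 22739/28125000 rad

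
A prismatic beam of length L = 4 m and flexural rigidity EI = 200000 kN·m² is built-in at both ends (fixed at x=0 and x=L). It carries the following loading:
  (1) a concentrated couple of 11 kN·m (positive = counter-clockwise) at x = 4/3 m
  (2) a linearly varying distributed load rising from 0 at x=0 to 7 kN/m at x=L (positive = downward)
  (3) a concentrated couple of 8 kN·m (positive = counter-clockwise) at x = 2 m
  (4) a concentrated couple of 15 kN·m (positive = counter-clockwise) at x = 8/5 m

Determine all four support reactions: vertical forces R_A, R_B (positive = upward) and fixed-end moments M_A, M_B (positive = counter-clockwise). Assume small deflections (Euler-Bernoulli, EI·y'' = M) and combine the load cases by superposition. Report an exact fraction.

R_A = 244/15 kN, M_A = 113/15 kN·m, R_B = -34/15 kN, M_B = 73/15 kN·m

Load 1 — applied couple M₀=11 kN·m at a=4/3 m (b=L-a=8/3):
  R_A = 6M₀ab/L³ = 6·11·(4/3)·(8/3)/4³ = 11/3 kN
  M_A = M₀b(2a-b)/L² = 11·(8/3)·(2·(4/3)-(8/3))/4² = 0 kN·m
  R_B = -6M₀ab/L³ = -6·11·(4/3)·(8/3)/4³ = -11/3 kN
  M_B = M₀a(2b-a)/L² = 11·(4/3)·(2·(8/3)-(4/3))/4² = 11/3 kN·m
Load 2 — triangular load w₀=7 kN/m (0→w₀ over full span):
  R_A = 3w₀L/20 = 3·7·4/20 = 21/5 kN
  M_A = w₀L²/30 = 7·4²/30 = 56/15 kN·m
  R_B = 7w₀L/20 = 7·7·4/20 = 49/5 kN
  M_B = -w₀L²/20 = -7·4²/20 = -28/5 kN·m
Load 3 — applied couple M₀=8 kN·m at a=2 m (b=L-a=2):
  R_A = 6M₀ab/L³ = 6·8·2·2/4³ = 3 kN
  M_A = M₀b(2a-b)/L² = 8·2·(2·2-2)/4² = 2 kN·m
  R_B = -6M₀ab/L³ = -6·8·2·2/4³ = -3 kN
  M_B = M₀a(2b-a)/L² = 8·2·(2·2-2)/4² = 2 kN·m
Load 4 — applied couple M₀=15 kN·m at a=8/5 m (b=L-a=12/5):
  R_A = 6M₀ab/L³ = 6·15·(8/5)·(12/5)/4³ = 27/5 kN
  M_A = M₀b(2a-b)/L² = 15·(12/5)·(2·(8/5)-(12/5))/4² = 9/5 kN·m
  R_B = -6M₀ab/L³ = -6·15·(8/5)·(12/5)/4³ = -27/5 kN
  M_B = M₀a(2b-a)/L² = 15·(8/5)·(2·(12/5)-(8/5))/4² = 24/5 kN·m
Superposition: R_A = 244/15 kN, M_A = 113/15 kN·m, R_B = -34/15 kN, M_B = 73/15 kN·m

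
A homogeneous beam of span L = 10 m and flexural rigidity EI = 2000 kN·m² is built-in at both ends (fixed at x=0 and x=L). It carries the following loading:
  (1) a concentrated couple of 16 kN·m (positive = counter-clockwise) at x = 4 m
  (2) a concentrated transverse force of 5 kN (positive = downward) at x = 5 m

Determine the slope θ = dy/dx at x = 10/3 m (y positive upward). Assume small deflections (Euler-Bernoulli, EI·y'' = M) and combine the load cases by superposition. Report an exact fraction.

θ(10/3) = -49/180000 rad

Load 1 — applied couple M₀=16 kN·m at a=4 m (b=L-a=6):
  θ_1 = (R_Ax²/2 - M_Ax)/EI  [x≤a] with R_A=288/125, M_A=48/25 = ((288/125)·(10/3)²/2 - (48/25)·(10/3))/2000 = 2/625 rad
Load 2 — point force P=5 kN at a=5 m (b=L-a=5):
  θ_2 = -Pb²x(2aL-(3a+b)x)/(2L³EI)  [x≤a] = -5·5²·(10/3)·(2·5·10-(3·5+5)·(10/3))/(2·10³·2000) = -1/288 rad
Superposition: θ = Σ θ_i = -49/180000 rad ≈ -0.000272 rad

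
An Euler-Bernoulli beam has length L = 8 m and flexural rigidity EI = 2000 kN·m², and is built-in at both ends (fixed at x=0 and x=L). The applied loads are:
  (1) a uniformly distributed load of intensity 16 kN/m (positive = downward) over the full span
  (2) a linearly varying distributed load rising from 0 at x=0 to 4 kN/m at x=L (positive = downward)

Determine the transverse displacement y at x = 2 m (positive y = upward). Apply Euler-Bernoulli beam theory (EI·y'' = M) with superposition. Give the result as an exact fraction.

y(2) = -267/5000 m

Load 1 — uniform load w=16 kN/m over full span:
  y_1 = -wx²(L-x)²/(24EI) = -16·2²·(8-2)²/(24·2000) = -6/125 m
Load 2 — triangular load w₀=4 kN/m (0→w₀ over full span):
  y_2 = -w₀x²(L-x)²(x+2L)/(120LEI) = -4·2²·(8-2)²·(2+2·8)/(120·8·2000) = -27/5000 m
Superposition: y = Σ y_i = -267/5000 m ≈ -0.053400 m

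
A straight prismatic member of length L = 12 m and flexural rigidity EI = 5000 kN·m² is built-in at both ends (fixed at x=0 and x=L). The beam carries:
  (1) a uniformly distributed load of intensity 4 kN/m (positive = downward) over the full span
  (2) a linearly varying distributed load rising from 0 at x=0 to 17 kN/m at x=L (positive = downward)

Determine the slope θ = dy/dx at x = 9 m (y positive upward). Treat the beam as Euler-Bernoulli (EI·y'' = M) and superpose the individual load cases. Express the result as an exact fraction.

Load 1 — uniform load w=4 kN/m over full span:
  θ_1 = -wx(L-x)(L-2x)/(12EI) = -4·9·(12-9)·(12-2·9)/(12·5000) = 27/2500 rad
Load 2 — triangular load w₀=17 kN/m (0→w₀ over full span):
  θ_2 = -w₀(2x(L-x)(L-2x)(x+2L)+x²(L-x)²)/(120LEI) = -17·(2·9·(12-9)·(12-2·9)·(9+2·12)+9²·(12-9)²)/(120·12·5000) = 18819/800000 rad
Superposition: θ = Σ θ_i = 27459/800000 rad ≈ 0.034324 rad

θ(9) = 27459/800000 rad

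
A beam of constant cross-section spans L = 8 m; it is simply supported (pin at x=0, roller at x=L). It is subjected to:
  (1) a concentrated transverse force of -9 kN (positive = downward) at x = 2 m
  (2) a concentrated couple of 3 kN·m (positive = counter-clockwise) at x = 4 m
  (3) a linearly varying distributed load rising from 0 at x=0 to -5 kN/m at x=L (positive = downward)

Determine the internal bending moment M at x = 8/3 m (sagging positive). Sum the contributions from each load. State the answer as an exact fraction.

Load 1 — point force P=-9 kN at a=2 m (b=L-a=6):
  M_1 = Pa(L-x)/L  [x>a] = (-9)·2·(8-(8/3))/8 = -12 kN·m
Load 2 — applied couple M₀=3 kN·m at a=4 m (b=L-a=4):
  M_2 = M₀x/L  [x≤a] = 3·(8/3)/8 = 1 kN·m
Load 3 — triangular load w₀=-5 kN/m (0→w₀ over full span):
  M_3 = w₀Lx/6 - w₀x³/(6L) = (-5)·8·(8/3)/6 - (-5)·(8/3)³/(6·8) = -1280/81 kN·m
Superposition: M = Σ M_i = -2171/81 kN·m ≈ -26.802469 kN·m

M(8/3) = -2171/81 kN·m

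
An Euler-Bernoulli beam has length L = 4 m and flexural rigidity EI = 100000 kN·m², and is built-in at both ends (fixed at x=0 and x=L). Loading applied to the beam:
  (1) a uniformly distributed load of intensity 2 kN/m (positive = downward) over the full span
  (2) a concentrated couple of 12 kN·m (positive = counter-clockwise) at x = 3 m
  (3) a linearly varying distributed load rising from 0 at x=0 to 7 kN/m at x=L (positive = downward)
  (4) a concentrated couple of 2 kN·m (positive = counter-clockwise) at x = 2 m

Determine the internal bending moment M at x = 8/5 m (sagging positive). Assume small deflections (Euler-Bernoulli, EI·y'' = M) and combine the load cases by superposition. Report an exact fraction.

M(8/5) = 7973/1500 kN·m

Load 1 — uniform load w=2 kN/m over full span:
  M_1 = wLx/2 - wL²/12 - wx²/2 = 2·4·(8/5)/2 - 2·4²/12 - 2·(8/5)²/2 = 88/75 kN·m
Load 2 — applied couple M₀=12 kN·m at a=3 m (b=L-a=1):
  M_2 = R_Ax - M_A  [x≤a] with R_A=27/8, M_A=15/4 = (27/8)·(8/5) - (15/4) = 33/20 kN·m
Load 3 — triangular load w₀=7 kN/m (0→w₀ over full span):
  M_3 = 3w₀Lx/20 - w₀L²/30 - w₀x³/(6L) = 3·7·4·(8/5)/20 - 7·4²/30 - 7·(8/5)³/(6·4) = 224/125 kN·m
Load 4 — applied couple M₀=2 kN·m at a=2 m (b=L-a=2):
  M_4 = R_Ax - M_A  [x≤a] with R_A=3/4, M_A=1/2 = (3/4)·(8/5) - (1/2) = 7/10 kN·m
Superposition: M = Σ M_i = 7973/1500 kN·m ≈ 5.315333 kN·m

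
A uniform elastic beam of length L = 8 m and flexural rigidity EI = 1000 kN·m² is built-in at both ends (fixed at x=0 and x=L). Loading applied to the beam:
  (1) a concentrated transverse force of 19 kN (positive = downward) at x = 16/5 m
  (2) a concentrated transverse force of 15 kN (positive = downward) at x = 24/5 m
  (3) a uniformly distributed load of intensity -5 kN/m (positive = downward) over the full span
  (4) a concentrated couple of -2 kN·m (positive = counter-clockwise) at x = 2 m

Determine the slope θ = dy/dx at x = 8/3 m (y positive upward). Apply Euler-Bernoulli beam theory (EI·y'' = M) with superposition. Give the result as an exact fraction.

θ(8/3) = -57727/5062500 rad

Load 1 — point force P=19 kN at a=16/5 m (b=L-a=24/5):
  θ_1 = -Pb²x(2aL-(3a+b)x)/(2L³EI)  [x≤a] = -19·(24/5)²·(8/3)·(2·(16/5)·8-(3·(16/5)+(24/5))·(8/3))/(2·8³·1000) = -228/15625 rad
Load 2 — point force P=15 kN at a=24/5 m (b=L-a=16/5):
  θ_2 = -Pb²x(2aL-(3a+b)x)/(2L³EI)  [x≤a] = -15·(16/5)²·(8/3)·(2·(24/5)·8-(3·(24/5)+(16/5))·(8/3))/(2·8³·1000) = -112/9375 rad
Load 3 — uniform load w=-5 kN/m over full span:
  θ_3 = -wx(L-x)(L-2x)/(12EI) = -(-5)·(8/3)·(8-(8/3))·(8-2·(8/3))/(12·1000) = 32/2025 rad
Load 4 — applied couple M₀=-2 kN·m at a=2 m (b=L-a=6):
  θ_4 = (R_Ax²/2 - M_Ax - M₀(x-a))/EI  [x>a] with R_A=-9/32, M_A=3/8 = ((-9/32)·(8/3)²/2 - (3/8)·(8/3) - (-2)·((8/3)-2))/1000 = -1/1500 rad
Superposition: θ = Σ θ_i = -57727/5062500 rad ≈ -0.011403 rad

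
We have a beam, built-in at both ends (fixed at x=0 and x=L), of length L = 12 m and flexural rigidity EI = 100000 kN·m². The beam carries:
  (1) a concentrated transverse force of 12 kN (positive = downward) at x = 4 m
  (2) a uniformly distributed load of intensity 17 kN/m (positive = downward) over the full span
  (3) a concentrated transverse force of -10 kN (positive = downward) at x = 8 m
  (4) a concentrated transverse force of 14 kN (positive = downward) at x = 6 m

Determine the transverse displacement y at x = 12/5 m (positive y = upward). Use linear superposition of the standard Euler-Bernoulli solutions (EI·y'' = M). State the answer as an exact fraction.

Load 1 — point force P=12 kN at a=4 m (b=L-a=8):
  y_1 = -Pb²x²(3aL-(3a+b)x)/(6L³EI)  [x≤a] = -12·8²·(12/5)²·(3·4·12-(3·4+8)·(12/5))/(6·12³·100000) = -32/78125 m
Load 2 — uniform load w=17 kN/m over full span:
  y_2 = -wx²(L-x)²/(24EI) = -17·(12/5)²·(12-(12/5))²/(24·100000) = -7344/1953125 m
Load 3 — point force P=-10 kN at a=8 m (b=L-a=4):
  y_3 = -Pb²x²(3aL-(3a+b)x)/(6L³EI)  [x≤a] = -(-10)·4²·(12/5)²·(3·8·12-(3·8+4)·(12/5))/(6·12³·100000) = 46/234375 m
Load 4 — point force P=14 kN at a=6 m (b=L-a=6):
  y_4 = -Pb²x²(3aL-(3a+b)x)/(6L³EI)  [x≤a] = -14·6²·(12/5)²·(3·6·12-(3·6+6)·(12/5))/(6·12³·100000) = -693/1562500 m
Superposition: y = Σ y_i = -103523/23437500 m ≈ -0.004417 m

y(12/5) = -103523/23437500 m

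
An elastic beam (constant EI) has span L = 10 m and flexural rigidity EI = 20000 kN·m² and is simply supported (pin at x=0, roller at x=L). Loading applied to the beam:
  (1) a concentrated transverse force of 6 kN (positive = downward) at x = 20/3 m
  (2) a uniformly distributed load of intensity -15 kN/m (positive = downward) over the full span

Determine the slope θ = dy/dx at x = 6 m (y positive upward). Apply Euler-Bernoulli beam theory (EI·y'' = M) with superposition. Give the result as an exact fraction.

θ(6) = -4823/540000 rad

Load 1 — point force P=6 kN at a=20/3 m (b=L-a=10/3):
  θ_1 = -Pb(L²-b²-3x²)/(6LEI)  [x≤a] = -6·(10/3)·(10²-(10/3)²-3·6²)/(6·10·20000) = 43/135000 rad
Load 2 — uniform load w=-15 kN/m over full span:
  θ_2 = -w(L³-6Lx²+4x³)/(24EI) = -(-15)·(10³-6·10·6²+4·6³)/(24·20000) = -37/4000 rad
Superposition: θ = Σ θ_i = -4823/540000 rad ≈ -0.008931 rad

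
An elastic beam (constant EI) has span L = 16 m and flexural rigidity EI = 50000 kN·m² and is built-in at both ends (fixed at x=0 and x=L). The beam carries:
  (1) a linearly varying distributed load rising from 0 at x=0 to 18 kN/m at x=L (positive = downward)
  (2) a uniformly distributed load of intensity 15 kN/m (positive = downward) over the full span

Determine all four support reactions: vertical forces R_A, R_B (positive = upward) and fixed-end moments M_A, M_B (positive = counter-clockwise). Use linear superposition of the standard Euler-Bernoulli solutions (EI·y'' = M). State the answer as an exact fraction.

Load 1 — triangular load w₀=18 kN/m (0→w₀ over full span):
  R_A = 3w₀L/20 = 3·18·16/20 = 216/5 kN
  M_A = w₀L²/30 = 18·16²/30 = 768/5 kN·m
  R_B = 7w₀L/20 = 7·18·16/20 = 504/5 kN
  M_B = -w₀L²/20 = -18·16²/20 = -1152/5 kN·m
Load 2 — uniform load w=15 kN/m over full span:
  R_A = wL/2 = 15·16/2 = 120 kN
  M_A = wL²/12 = 15·16²/12 = 320 kN·m
  R_B = wL/2 = 15·16/2 = 120 kN
  M_B = -wL²/12 = -15·16²/12 = -320 kN·m
Superposition: R_A = 816/5 kN, M_A = 2368/5 kN·m, R_B = 1104/5 kN, M_B = -2752/5 kN·m

R_A = 816/5 kN, M_A = 2368/5 kN·m, R_B = 1104/5 kN, M_B = -2752/5 kN·m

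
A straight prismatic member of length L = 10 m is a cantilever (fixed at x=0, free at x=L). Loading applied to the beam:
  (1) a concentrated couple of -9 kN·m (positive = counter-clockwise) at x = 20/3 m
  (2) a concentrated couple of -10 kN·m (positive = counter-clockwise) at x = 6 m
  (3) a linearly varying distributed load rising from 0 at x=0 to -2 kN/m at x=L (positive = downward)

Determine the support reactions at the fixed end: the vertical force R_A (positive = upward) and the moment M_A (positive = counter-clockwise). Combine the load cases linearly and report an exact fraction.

R_A = -10 kN, M_A = -143/3 kN·m

Load 1 — applied couple M₀=-9 kN·m at a=20/3 m (b=L-a=10/3):
  R_A = 0 kN
  M_A = -M₀ = -(-9) = 9 kN·m
Load 2 — applied couple M₀=-10 kN·m at a=6 m (b=L-a=4):
  R_A = 0 kN
  M_A = -M₀ = -(-10) = 10 kN·m
Load 3 — triangular load w₀=-2 kN/m (0→w₀ over full span):
  R_A = w₀L/2 = (-2)·10/2 = -10 kN
  M_A = w₀L²/3 = (-2)·10²/3 = -200/3 kN·m
Superposition: R_A = -10 kN, M_A = -143/3 kN·m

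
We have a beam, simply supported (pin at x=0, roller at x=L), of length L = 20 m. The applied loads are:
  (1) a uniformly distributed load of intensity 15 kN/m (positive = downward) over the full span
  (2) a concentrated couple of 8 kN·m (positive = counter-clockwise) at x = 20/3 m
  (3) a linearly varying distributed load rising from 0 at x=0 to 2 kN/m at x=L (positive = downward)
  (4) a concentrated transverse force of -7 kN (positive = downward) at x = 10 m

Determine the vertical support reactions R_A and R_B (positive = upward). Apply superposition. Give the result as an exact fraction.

Load 1 — uniform load w=15 kN/m over full span:
  R_A = wL/2 = 15·20/2 = 150 kN
  R_B = wL/2 = 15·20/2 = 150 kN
Load 2 — applied couple M₀=8 kN·m at a=20/3 m (b=L-a=40/3):
  R_A = M₀/L = 8/20 = 2/5 kN
  R_B = -M₀/L = -8/20 = -2/5 kN
Load 3 — triangular load w₀=2 kN/m (0→w₀ over full span):
  R_A = w₀L/6 = 2·20/6 = 20/3 kN
  R_B = w₀L/3 = 2·20/3 = 40/3 kN
Load 4 — point force P=-7 kN at a=10 m (b=L-a=10):
  R_A = Pb/L = (-7)·10/20 = -7/2 kN
  R_B = Pa/L = (-7)·10/20 = -7/2 kN
Superposition: R_A = 4607/30 kN, R_B = 4783/30 kN

R_A = 4607/30 kN, R_B = 4783/30 kN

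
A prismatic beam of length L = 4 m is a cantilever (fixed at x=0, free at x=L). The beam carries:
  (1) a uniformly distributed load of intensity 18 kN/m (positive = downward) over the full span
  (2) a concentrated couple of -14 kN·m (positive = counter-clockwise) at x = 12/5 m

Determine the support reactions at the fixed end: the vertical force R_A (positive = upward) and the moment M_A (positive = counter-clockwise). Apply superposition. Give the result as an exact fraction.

Load 1 — uniform load w=18 kN/m over full span:
  R_A = wL = 18·4 = 72 kN
  M_A = wL²/2 = 18·4²/2 = 144 kN·m
Load 2 — applied couple M₀=-14 kN·m at a=12/5 m (b=L-a=8/5):
  R_A = 0 kN
  M_A = -M₀ = -(-14) = 14 kN·m
Superposition: R_A = 72 kN, M_A = 158 kN·m

R_A = 72 kN, M_A = 158 kN·m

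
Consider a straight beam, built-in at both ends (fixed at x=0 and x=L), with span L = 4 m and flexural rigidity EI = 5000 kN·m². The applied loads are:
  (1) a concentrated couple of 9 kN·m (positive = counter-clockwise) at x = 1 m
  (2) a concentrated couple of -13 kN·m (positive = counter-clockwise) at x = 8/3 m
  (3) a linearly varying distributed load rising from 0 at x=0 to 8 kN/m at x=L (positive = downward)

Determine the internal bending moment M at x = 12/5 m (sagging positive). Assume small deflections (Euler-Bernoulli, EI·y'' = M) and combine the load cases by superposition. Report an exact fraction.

Load 1 — applied couple M₀=9 kN·m at a=1 m (b=L-a=3):
  M_1 = R_Ax - M_A - M₀  [x>a] with R_A=81/32, M_A=-27/16 = (81/32)·(12/5) - (-27/16) - 9 = -99/80 kN·m
Load 2 — applied couple M₀=-13 kN·m at a=8/3 m (b=L-a=4/3):
  M_2 = R_Ax - M_A  [x≤a] with R_A=-13/3, M_A=-13/3 = (-13/3)·(12/5) - (-13/3) = -91/15 kN·m
Load 3 — triangular load w₀=8 kN/m (0→w₀ over full span):
  M_3 = 3w₀Lx/20 - w₀L²/30 - w₀x³/(6L) = 3·8·4·(12/5)/20 - 8·4²/30 - 8·(12/5)³/(6·4) = 992/375 kN·m
Superposition: M = Σ M_i = -27953/6000 kN·m ≈ -4.658833 kN·m

M(12/5) = -27953/6000 kN·m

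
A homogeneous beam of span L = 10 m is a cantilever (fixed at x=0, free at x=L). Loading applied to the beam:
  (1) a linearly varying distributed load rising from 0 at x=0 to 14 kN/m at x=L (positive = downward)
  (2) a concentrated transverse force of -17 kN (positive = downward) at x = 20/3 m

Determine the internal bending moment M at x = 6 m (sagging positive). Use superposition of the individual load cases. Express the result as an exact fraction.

Load 1 — triangular load w₀=14 kN/m (0→w₀ over full span):
  M_1 = w₀Lx/2 - w₀L²/3 - w₀x³/(6L) = 14·10·6/2 - 14·10²/3 - 14·6³/(6·10) = -1456/15 kN·m
Load 2 — point force P=-17 kN at a=20/3 m (b=L-a=10/3):
  M_2 = -P(a-x)  [x≤a] = -(-17)·((20/3)-6) = 34/3 kN·m
Superposition: M = Σ M_i = -1286/15 kN·m ≈ -85.733333 kN·m

M(6) = -1286/15 kN·m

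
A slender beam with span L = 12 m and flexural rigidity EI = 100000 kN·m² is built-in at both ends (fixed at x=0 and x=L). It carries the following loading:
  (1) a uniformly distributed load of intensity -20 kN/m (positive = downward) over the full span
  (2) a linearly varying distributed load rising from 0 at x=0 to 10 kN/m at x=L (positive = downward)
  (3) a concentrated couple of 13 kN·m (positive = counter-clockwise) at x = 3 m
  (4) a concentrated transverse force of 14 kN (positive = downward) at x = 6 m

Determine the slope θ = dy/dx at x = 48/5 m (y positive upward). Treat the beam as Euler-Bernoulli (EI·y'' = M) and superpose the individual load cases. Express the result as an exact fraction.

θ(48/5) = -2793/1562500 rad

Load 1 — uniform load w=-20 kN/m over full span:
  θ_1 = -wx(L-x)(L-2x)/(12EI) = -(-20)·(48/5)·(12-(48/5))·(12-2·(48/5))/(12·100000) = -216/78125 rad
Load 2 — triangular load w₀=10 kN/m (0→w₀ over full span):
  θ_2 = -w₀(2x(L-x)(L-2x)(x+2L)+x²(L-x)²)/(120LEI) = -10·(2·(48/5)·(12-(48/5))·(12-2·(48/5))·((48/5)+2·12)+(48/5)²·(12-(48/5))²)/(120·12·100000) = 288/390625 rad
Load 3 — applied couple M₀=13 kN·m at a=3 m (b=L-a=9):
  θ_3 = (R_Ax²/2 - M_Ax - M₀(x-a))/EI  [x>a] with R_A=39/32, M_A=-39/16 = ((39/32)·(48/5)²/2 - (-39/16)·(48/5) - 13·((48/5)-3))/100000 = -39/625000 rad
Load 4 — point force P=14 kN at a=6 m (b=L-a=6):
  θ_4 = Pa²(L-x)(2bL-(3b+a)(L-x))/(2L³EI)  [x>a] = 14·6²·(12-(48/5))·(2·6·12-(3·6+6)·(12-(48/5)))/(2·12³·100000) = 189/625000 rad
Superposition: θ = Σ θ_i = -2793/1562500 rad ≈ -0.001788 rad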